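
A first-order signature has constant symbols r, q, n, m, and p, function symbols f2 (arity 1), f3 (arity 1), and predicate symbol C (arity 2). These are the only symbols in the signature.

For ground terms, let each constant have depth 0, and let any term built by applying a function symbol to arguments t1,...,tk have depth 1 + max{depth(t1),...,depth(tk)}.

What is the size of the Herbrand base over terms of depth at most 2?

First count ground terms of depth ≤ 2.
Let N_k = |{terms of depth ≤ k}|. Then N_0 = 5 and N_k = 5 + N_{k-1} + N_{k-1} for k ≥ 1 (one summand per function symbol, arity giving the exponent).
N_0 = 5
N_1 = 5 + 5 + 5 = 15
N_2 = 5 + 15 + 15 = 35
So |H| = 35.
A ground atom is a predicate applied to a tuple of terms from H, so the count is the sum over predicates of |H|^arity:
  C: 35^2 = 1225
Total ground atoms: 1225.

1225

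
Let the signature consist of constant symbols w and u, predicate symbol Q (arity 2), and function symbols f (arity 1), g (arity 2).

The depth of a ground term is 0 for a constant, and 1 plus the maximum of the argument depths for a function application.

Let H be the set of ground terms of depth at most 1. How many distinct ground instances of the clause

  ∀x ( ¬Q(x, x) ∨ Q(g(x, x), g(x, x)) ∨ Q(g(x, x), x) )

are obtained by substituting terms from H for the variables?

Ground terms of depth ≤ 1:
  Let N_k = |{terms of depth ≤ k}|. Then N_0 = 2 and N_k = 2 + N_{k-1} + N_{k-1}^2 for k ≥ 1 (one summand per function symbol, arity giving the exponent).
  N_0 = 2
  N_1 = 2 + 2 + 2^2 = 8
  Explicitly: w, u, f(w), f(u), g(w, w), g(w, u), g(u, w), g(u, u).
So there are 8 ground terms available for substitution.
There is 1 variable to instantiate (x),  occurring in at least one literal, so different choices give different ground instances.
Number of ground instances = 8.

8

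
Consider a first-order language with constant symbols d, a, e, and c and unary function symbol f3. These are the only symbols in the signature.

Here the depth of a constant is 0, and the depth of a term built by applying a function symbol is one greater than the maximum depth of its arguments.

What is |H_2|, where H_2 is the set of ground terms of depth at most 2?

If N_k denotes the number of depth-≤k ground terms, the 4 constants give N_0 = 4, and each function symbol of arity r contributes N_{k-1}^r new terms at level k: N_k = 4 + N_{k-1}.
N_0 = 4
N_1 = 4 + 4 = 8
N_2 = 4 + 8 = 12
Explicitly: d, a, e, c, f3(d), f3(a), f3(e), f3(c), f3(f3(d)), f3(f3(a)), f3(f3(e)), f3(f3(c)).

12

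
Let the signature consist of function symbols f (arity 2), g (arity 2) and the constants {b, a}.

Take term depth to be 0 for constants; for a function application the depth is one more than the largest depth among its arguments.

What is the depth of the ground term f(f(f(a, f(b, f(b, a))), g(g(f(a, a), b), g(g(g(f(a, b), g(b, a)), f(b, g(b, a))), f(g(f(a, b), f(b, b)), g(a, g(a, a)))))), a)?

depth(f(b, a)) = 1 + max(0, 0) = 1
depth(f(b, f(b, a))) = 1 + max(0, 1) = 2
depth(f(a, f(b, f(b, a)))) = 1 + max(0, 2) = 3
depth(f(a, a)) = 1 + max(0, 0) = 1
depth(g(f(a, a), b)) = 1 + max(1, 0) = 2
depth(f(a, b)) = 1 + max(0, 0) = 1
depth(g(b, a)) = 1 + max(0, 0) = 1
depth(g(f(a, b), g(b, a))) = 1 + max(1, 1) = 2
depth(f(b, g(b, a))) = 1 + max(0, 1) = 2
depth(g(g(f(a, b), g(b, a)), f(b, g(b, a)))) = 1 + max(2, 2) = 3
depth(f(b, b)) = 1 + max(0, 0) = 1
depth(g(f(a, b), f(b, b))) = 1 + max(1, 1) = 2
depth(g(a, a)) = 1 + max(0, 0) = 1
depth(g(a, g(a, a))) = 1 + max(0, 1) = 2
depth(f(g(f(a, b), f(b, b)), g(a, g(a, a)))) = 1 + max(2, 2) = 3
depth(g(g(g(f(a, b), g(b, a)), f(b, g(b, a))), f(g(f(a, b), f(b, b)), g(a, g(a, a))))) = 1 + max(3, 3) = 4
depth(g(g(f(a, a), b), g(g(g(f(a, b), g(b, a)), f(b, g(b, a))), f(g(f(a, b), f(b, b)), g(a, g(a, a)))))) = 1 + max(2, 4) = 5
depth(f(f(a, f(b, f(b, a))), g(g(f(a, a), b), g(g(g(f(a, b), g(b, a)), f(b, g(b, a))), f(g(f(a, b), f(b, b)), g(a, g(a, a))))))) = 1 + max(3, 5) = 6
depth(f(f(f(a, f(b, f(b, a))), g(g(f(a, a), b), g(g(g(f(a, b), g(b, a)), f(b, g(b, a))), f(g(f(a, b), f(b, b)), g(a, g(a, a)))))), a)) = 1 + max(6, 0) = 7

7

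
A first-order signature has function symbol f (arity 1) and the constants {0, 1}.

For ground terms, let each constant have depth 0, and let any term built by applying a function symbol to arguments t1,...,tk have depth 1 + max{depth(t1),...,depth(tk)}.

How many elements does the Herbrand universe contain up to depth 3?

8

If N_k denotes the number of depth-≤k ground terms, the 2 constants give N_0 = 2, and each function symbol of arity r contributes N_{k-1}^r new terms at level k: N_k = 2 + N_{k-1}.
N_0 = 2
N_1 = 2 + 2 = 4
N_2 = 2 + 4 = 6
N_3 = 2 + 6 = 8
Explicitly: 0, 1, f(0), f(1), f(f(0)), f(f(1)), f(f(f(0))), f(f(f(1))).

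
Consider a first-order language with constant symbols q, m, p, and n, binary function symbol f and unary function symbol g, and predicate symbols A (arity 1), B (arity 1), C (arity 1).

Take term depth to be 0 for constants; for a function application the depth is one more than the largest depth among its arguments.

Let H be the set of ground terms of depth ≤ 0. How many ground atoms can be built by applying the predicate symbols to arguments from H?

12

First count ground terms of depth ≤ 0.
Write N_k for the number of ground terms of depth ≤ k. A term of depth ≤ k is either a constant or a function symbol applied to arguments of depth ≤ k−1, so N_k = 4 + N_{k-1}^2 + N_{k-1}.
N_0 = 4
So |H| = 4.
Each predicate of arity r yields |H|^r ground atoms (one per choice of an r-tuple from H):
  A: 4;  B: 4;  C: 4
Total ground atoms: 4 + 4 + 4 = 12.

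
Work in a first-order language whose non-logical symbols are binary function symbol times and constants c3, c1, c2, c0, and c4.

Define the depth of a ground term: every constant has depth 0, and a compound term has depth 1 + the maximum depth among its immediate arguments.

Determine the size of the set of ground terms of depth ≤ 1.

30

Count level by level. With function symbols times/2, the terms of depth ≤ k are the 5 constants together with each function applied to depth-≤(k−1) tuples, so N_k = 5 + N_{k-1}^2.
N_0 = 5
N_1 = 5 + 5^2 = 30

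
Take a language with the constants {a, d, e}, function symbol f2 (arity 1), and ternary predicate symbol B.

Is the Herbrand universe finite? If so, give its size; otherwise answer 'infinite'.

The signature has at least one function symbol (f2, arity 1) and at least one constant (a).
Iterating f2 gives infinitely many distinct ground terms: a, f2(a), f2(f2(a)), ...
So the Herbrand universe is infinite.

infinite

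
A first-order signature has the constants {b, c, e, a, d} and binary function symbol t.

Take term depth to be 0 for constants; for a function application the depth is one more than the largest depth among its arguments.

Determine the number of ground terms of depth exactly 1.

Count level by level. With function symbols t/2, the terms of depth ≤ k are the 5 constants together with each function applied to depth-≤(k−1) tuples, so N_k = 5 + N_{k-1}^2.
N_0 = 5
N_1 = 5 + 5^2 = 30
Terms of depth exactly 1: N_1 − N_0 = 30 − 5 = 25.

25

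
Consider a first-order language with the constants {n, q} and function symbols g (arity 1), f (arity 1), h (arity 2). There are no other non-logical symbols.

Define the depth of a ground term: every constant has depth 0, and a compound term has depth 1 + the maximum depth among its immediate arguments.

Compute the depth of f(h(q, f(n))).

3

depth(f(n)) = 1 + depth(n) = 1 + 0 = 1
depth(h(q, f(n))) = 1 + max(0, 1) = 2
depth(f(h(q, f(n)))) = 1 + depth(h(q, f(n))) = 1 + 2 = 3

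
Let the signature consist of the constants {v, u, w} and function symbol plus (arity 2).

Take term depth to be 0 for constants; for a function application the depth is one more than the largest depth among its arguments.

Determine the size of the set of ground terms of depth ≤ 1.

If N_k denotes the number of depth-≤k ground terms, the 3 constants give N_0 = 3, and each function symbol of arity r contributes N_{k-1}^r new terms at level k: N_k = 3 + N_{k-1}^2.
N_0 = 3
N_1 = 3 + 3^2 = 12

12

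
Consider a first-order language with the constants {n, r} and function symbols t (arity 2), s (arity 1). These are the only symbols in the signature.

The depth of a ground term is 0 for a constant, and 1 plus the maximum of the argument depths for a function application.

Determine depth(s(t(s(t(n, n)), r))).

4

depth(t(n, n)) = 1 + max(0, 0) = 1
depth(s(t(n, n))) = 1 + depth(t(n, n)) = 1 + 1 = 2
depth(t(s(t(n, n)), r)) = 1 + max(2, 0) = 3
depth(s(t(s(t(n, n)), r))) = 1 + depth(t(s(t(n, n)), r)) = 1 + 3 = 4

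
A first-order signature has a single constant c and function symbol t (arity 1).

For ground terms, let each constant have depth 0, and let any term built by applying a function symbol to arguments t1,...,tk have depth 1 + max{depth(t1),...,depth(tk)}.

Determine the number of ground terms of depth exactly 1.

1

Let N_k = |{terms of depth ≤ k}|. Then N_0 = 1 and N_k = 1 + N_{k-1} for k ≥ 1 (one summand per function symbol, arity giving the exponent).
N_0 = 1
N_1 = 1 + 1 = 2
Terms of depth exactly 1: N_1 − N_0 = 2 − 1 = 1.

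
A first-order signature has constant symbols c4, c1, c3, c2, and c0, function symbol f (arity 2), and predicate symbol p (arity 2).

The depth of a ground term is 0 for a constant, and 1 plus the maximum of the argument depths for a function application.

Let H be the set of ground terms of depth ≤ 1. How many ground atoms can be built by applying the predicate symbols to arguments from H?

900

First count ground terms of depth ≤ 1.
Write N_k for the number of ground terms of depth ≤ k. A term of depth ≤ k is either a constant or a function symbol applied to arguments of depth ≤ k−1, so N_k = 5 + N_{k-1}^2.
N_0 = 5
N_1 = 5 + 5^2 = 30
So |H| = 30.
Ground atoms are formed by filling each argument slot of a predicate with a term from H, so an r-ary predicate gives |H|^r atoms:
  p: 30^2 = 900
Total ground atoms: 900.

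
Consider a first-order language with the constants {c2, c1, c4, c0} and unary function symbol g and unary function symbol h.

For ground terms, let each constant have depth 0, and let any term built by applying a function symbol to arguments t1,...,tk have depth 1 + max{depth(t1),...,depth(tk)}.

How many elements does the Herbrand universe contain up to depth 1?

12

Count level by level. With function symbols g/1, h/1, the terms of depth ≤ k are the 4 constants together with each function applied to depth-≤(k−1) tuples, so N_k = 4 + N_{k-1} + N_{k-1}.
N_0 = 4
N_1 = 4 + 4 + 4 = 12
Explicitly: c2, c1, c4, c0, g(c2), g(c1), g(c4), g(c0), h(c2), h(c1), h(c4), h(c0).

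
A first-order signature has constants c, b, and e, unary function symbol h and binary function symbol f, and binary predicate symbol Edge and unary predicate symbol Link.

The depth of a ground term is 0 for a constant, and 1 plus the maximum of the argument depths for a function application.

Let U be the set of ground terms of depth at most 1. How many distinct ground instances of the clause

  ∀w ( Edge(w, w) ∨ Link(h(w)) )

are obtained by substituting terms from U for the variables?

Ground terms of depth ≤ 1:
  Let N_k = |{terms of depth ≤ k}|. Then N_0 = 3 and N_k = 3 + N_{k-1} + N_{k-1}^2 for k ≥ 1 (one summand per function symbol, arity giving the exponent).
  N_0 = 3
  N_1 = 3 + 3 + 3^2 = 15
So there are 15 ground terms available for substitution.
The body mentions the single quantified variable w; since ground terms form a free algebra, no two substitutions collapse to the same formula.
Number of ground instances = 15.

15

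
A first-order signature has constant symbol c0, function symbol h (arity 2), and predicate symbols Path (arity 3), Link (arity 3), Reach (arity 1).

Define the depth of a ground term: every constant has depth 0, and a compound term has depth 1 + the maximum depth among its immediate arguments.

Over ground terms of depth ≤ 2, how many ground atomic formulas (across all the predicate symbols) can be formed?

255

First count ground terms of depth ≤ 2.
Write N_k for the number of ground terms of depth ≤ k. A term of depth ≤ k is either a constant or a function symbol applied to arguments of depth ≤ k−1, so N_k = 1 + N_{k-1}^2.
N_0 = 1
N_1 = 1 + 1^2 = 2
N_2 = 1 + 2^2 = 5
So |H| = 5.
Each predicate of arity r yields |H|^r ground atoms (one per choice of an r-tuple from H):
  Path: 5^3 = 125;  Link: 5^3 = 125;  Reach: 5
Total ground atoms: 125 + 125 + 5 = 255.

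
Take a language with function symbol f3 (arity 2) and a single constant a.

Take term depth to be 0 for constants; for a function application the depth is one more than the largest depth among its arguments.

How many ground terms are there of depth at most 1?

If N_k denotes the number of depth-≤k ground terms, the 1 constant gives N_0 = 1, and each function symbol of arity r contributes N_{k-1}^r new terms at level k: N_k = 1 + N_{k-1}^2.
N_0 = 1
N_1 = 1 + 1^2 = 2
Explicitly: a, f3(a, a).

2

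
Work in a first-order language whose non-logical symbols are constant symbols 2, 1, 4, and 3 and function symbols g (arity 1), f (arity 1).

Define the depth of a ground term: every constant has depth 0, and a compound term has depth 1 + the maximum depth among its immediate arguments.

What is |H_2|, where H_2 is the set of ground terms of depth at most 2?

Let N_k = |{terms of depth ≤ k}|. Then N_0 = 4 and N_k = 4 + N_{k-1} + N_{k-1} for k ≥ 1 (one summand per function symbol, arity giving the exponent).
N_0 = 4
N_1 = 4 + 4 + 4 = 12
N_2 = 4 + 12 + 12 = 28

28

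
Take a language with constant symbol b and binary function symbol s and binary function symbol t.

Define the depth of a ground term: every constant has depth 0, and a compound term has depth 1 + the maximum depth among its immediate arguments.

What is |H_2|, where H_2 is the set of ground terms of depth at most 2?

Let N_k = |{terms of depth ≤ k}|. Then N_0 = 1 and N_k = 1 + N_{k-1}^2 + N_{k-1}^2 for k ≥ 1 (one summand per function symbol, arity giving the exponent).
N_0 = 1
N_1 = 1 + 1^2 + 1^2 = 3
N_2 = 1 + 3^2 + 3^2 = 19

19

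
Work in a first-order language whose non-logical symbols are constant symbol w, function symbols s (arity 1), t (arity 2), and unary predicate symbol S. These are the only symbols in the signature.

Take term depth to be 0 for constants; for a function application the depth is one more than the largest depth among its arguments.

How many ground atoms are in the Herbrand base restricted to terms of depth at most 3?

First count ground terms of depth ≤ 3.
If N_k denotes the number of depth-≤k ground terms, the 1 constant gives N_0 = 1, and each function symbol of arity r contributes N_{k-1}^r new terms at level k: N_k = 1 + N_{k-1} + N_{k-1}^2.
N_0 = 1
N_1 = 1 + 1 + 1^2 = 3
N_2 = 1 + 3 + 3^2 = 13
N_3 = 1 + 13 + 13^2 = 183
So |H| = 183.
Each predicate of arity r yields |H|^r ground atoms (one per choice of an r-tuple from H):
  S: 183
Total ground atoms: 183.

183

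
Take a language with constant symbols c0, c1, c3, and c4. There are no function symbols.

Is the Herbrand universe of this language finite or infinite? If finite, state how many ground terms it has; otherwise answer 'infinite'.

4

There are no function symbols, so every ground term is one of the 4 constants.
The Herbrand universe is {c0, c1, c3, c4}, which is finite with 4 elements.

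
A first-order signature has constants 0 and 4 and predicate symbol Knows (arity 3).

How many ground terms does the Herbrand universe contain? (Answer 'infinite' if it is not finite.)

There are no function symbols, so every ground term is one of the 2 constants.
The Herbrand universe is {0, 4}, which is finite with 2 elements.

2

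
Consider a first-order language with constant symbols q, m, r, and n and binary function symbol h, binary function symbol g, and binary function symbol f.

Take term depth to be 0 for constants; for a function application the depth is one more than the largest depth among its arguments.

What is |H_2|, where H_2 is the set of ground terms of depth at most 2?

Write N_k for the number of ground terms of depth ≤ k. A term of depth ≤ k is either a constant or a function symbol applied to arguments of depth ≤ k−1, so N_k = 4 + N_{k-1}^2 + N_{k-1}^2 + N_{k-1}^2.
N_0 = 4
N_1 = 4 + 4^2 + 4^2 + 4^2 = 52
N_2 = 4 + 52^2 + 52^2 + 52^2 = 8116

8116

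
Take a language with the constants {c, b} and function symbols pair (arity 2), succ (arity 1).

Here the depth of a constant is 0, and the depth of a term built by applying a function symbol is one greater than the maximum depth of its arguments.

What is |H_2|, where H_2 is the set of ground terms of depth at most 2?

Write N_k for the number of ground terms of depth ≤ k. A term of depth ≤ k is either a constant or a function symbol applied to arguments of depth ≤ k−1, so N_k = 2 + N_{k-1}^2 + N_{k-1}.
N_0 = 2
N_1 = 2 + 2^2 + 2 = 8
N_2 = 2 + 8^2 + 8 = 74

74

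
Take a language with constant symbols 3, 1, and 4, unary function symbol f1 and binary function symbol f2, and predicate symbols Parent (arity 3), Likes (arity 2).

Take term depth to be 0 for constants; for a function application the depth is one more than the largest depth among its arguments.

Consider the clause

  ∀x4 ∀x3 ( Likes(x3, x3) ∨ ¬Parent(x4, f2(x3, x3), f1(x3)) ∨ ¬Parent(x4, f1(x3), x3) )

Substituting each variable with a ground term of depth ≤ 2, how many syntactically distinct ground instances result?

Ground terms of depth ≤ 2:
  Let N_k = |{terms of depth ≤ k}|. Then N_0 = 3 and N_k = 3 + N_{k-1} + N_{k-1}^2 for k ≥ 1 (one summand per function symbol, arity giving the exponent).
  N_0 = 3
  N_1 = 3 + 3 + 3^2 = 15
  N_2 = 3 + 15 + 15^2 = 243
So there are 243 ground terms available for substitution.
There are 2 variables to instantiate (x4, x3), each occurring in at least one literal, so different choices give different ground instances.
Number of ground instances = 243^2 = 59049.

59049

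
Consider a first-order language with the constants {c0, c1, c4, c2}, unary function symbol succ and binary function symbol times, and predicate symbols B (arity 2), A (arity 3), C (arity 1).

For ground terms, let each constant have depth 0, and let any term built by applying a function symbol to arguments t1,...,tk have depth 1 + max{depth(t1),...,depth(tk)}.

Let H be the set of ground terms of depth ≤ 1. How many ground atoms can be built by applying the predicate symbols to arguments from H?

14424

First count ground terms of depth ≤ 1.
Write N_k for the number of ground terms of depth ≤ k. A term of depth ≤ k is either a constant or a function symbol applied to arguments of depth ≤ k−1, so N_k = 4 + N_{k-1} + N_{k-1}^2.
N_0 = 4
N_1 = 4 + 4 + 4^2 = 24
So |H| = 24.
For each predicate symbol, the number of ground atoms is |H| raised to its arity; summing:
  B: 24^2 = 576;  A: 24^3 = 13824;  C: 24
Total ground atoms: 576 + 13824 + 24 = 14424.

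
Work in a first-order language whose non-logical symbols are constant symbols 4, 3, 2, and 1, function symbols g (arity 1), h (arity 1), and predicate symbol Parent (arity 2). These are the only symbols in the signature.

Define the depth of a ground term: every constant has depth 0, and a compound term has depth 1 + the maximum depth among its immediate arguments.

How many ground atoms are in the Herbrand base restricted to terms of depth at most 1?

First count ground terms of depth ≤ 1.
Let N_k = |{terms of depth ≤ k}|. Then N_0 = 4 and N_k = 4 + N_{k-1} + N_{k-1} for k ≥ 1 (one summand per function symbol, arity giving the exponent).
N_0 = 4
N_1 = 4 + 4 + 4 = 12
Explicitly: 4, 3, 2, 1, g(4), g(3), g(2), g(1), h(4), h(3), h(2), h(1).
So |H| = 12.
Each predicate of arity r yields |H|^r ground atoms (one per choice of an r-tuple from H):
  Parent: 12^2 = 144
Total ground atoms: 144.

144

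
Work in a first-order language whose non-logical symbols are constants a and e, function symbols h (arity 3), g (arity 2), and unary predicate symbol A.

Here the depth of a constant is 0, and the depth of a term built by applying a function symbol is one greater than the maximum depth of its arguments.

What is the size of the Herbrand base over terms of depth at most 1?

14

First count ground terms of depth ≤ 1.
Count level by level. With function symbols h/3, g/2, the terms of depth ≤ k are the 2 constants together with each function applied to depth-≤(k−1) tuples, so N_k = 2 + N_{k-1}^3 + N_{k-1}^2.
N_0 = 2
N_1 = 2 + 2^3 + 2^2 = 14
So |H| = 14.
A ground atom is a predicate applied to a tuple of terms from H, so the count is the sum over predicates of |H|^arity:
  A: 14
Total ground atoms: 14.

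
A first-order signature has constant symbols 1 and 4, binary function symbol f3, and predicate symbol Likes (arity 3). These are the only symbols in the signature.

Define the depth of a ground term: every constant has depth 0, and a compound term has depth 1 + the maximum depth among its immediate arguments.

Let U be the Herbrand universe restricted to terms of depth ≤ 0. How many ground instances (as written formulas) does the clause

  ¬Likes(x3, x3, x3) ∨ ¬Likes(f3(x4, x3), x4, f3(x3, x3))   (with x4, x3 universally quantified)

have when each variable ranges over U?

Ground terms of depth ≤ 0:
  If N_k denotes the number of depth-≤k ground terms, the 2 constants give N_0 = 2, and each function symbol of arity r contributes N_{k-1}^r new terms at level k: N_k = 2 + N_{k-1}^2.
  N_0 = 2
  Explicitly: 1, 4.
So there are 2 ground terms available for substitution.
The body mentions every one of the 2 quantified variables; since ground terms form a free algebra, no two substitutions collapse to the same formula.
Number of ground instances = 2^2 = 4.

4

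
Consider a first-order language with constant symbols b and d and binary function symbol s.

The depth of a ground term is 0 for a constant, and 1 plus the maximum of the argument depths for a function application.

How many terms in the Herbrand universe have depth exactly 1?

4

Let N_k count ground terms of depth at most k. Each non-constant term of depth ≤ k is some function symbol applied to depth-≤(k−1) arguments, giving N_k = 2 + N_{k-1}^2.
N_0 = 2
N_1 = 2 + 2^2 = 6
Terms of depth exactly 1: N_1 − N_0 = 6 − 2 = 4.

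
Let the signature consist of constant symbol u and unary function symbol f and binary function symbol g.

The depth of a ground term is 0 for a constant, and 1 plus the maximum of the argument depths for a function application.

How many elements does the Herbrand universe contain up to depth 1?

Count level by level. With function symbols f/1, g/2, the terms of depth ≤ k are the 1 constant together with each function applied to depth-≤(k−1) tuples, so N_k = 1 + N_{k-1} + N_{k-1}^2.
N_0 = 1
N_1 = 1 + 1 + 1^2 = 3

3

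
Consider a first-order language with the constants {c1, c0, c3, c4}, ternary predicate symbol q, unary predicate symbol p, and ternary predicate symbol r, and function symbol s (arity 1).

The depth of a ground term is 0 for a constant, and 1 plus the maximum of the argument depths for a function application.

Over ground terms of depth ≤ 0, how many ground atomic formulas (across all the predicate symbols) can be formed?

132

First count ground terms of depth ≤ 0.
Count level by level. With function symbols s/1, the terms of depth ≤ k are the 4 constants together with each function applied to depth-≤(k−1) tuples, so N_k = 4 + N_{k-1}.
N_0 = 4
Explicitly: c1, c0, c3, c4.
So |H| = 4.
A ground atom is a predicate applied to a tuple of terms from H, so the count is the sum over predicates of |H|^arity:
  q: 4^3 = 64;  p: 4;  r: 4^3 = 64
Total ground atoms: 64 + 4 + 64 = 132.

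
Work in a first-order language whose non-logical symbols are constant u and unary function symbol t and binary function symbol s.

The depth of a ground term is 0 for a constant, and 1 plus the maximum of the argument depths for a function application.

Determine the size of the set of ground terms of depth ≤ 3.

Let N_k count ground terms of depth at most k. Each non-constant term of depth ≤ k is some function symbol applied to depth-≤(k−1) arguments, giving N_k = 1 + N_{k-1} + N_{k-1}^2.
N_0 = 1
N_1 = 1 + 1 + 1^2 = 3
N_2 = 1 + 3 + 3^2 = 13
N_3 = 1 + 13 + 13^2 = 183

183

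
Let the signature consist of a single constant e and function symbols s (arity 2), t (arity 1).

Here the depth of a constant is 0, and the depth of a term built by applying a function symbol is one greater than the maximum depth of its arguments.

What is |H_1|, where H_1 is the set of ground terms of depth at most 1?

Let N_k count ground terms of depth at most k. Each non-constant term of depth ≤ k is some function symbol applied to depth-≤(k−1) arguments, giving N_k = 1 + N_{k-1}^2 + N_{k-1}.
N_0 = 1
N_1 = 1 + 1^2 + 1 = 3
Explicitly: e, s(e, e), t(e).

3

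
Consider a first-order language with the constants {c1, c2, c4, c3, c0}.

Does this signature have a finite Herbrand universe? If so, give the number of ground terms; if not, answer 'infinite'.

There are no function symbols, so every ground term is one of the 5 constants.
The Herbrand universe is {c1, c2, c4, c3, c0}, which is finite with 5 elements.

5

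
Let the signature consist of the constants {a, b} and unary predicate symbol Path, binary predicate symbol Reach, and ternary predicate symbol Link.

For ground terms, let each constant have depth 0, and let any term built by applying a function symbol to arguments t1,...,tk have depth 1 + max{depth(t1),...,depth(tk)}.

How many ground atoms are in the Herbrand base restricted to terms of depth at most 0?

First count ground terms of depth ≤ 0.
With no function symbols every ground term is a constant, so there are exactly 2 ground terms at every depth bound.
N_0 = 2
Explicitly: a, b.
So |H| = 2.
Each predicate of arity r yields |H|^r ground atoms (one per choice of an r-tuple from H):
  Path: 2;  Reach: 2^2 = 4;  Link: 2^3 = 8
Total ground atoms: 2 + 4 + 8 = 14.

14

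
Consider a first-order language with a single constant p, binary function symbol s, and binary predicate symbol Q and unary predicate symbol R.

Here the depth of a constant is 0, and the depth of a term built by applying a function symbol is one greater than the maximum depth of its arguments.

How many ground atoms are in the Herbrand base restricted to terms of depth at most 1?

6

First count ground terms of depth ≤ 1.
Count level by level. With function symbols s/2, the terms of depth ≤ k are the 1 constant together with each function applied to depth-≤(k−1) tuples, so N_k = 1 + N_{k-1}^2.
N_0 = 1
N_1 = 1 + 1^2 = 2
Explicitly: p, s(p, p).
So |H| = 2.
A ground atom is a predicate applied to a tuple of terms from H, so the count is the sum over predicates of |H|^arity:
  Q: 2^2 = 4;  R: 2
Total ground atoms: 4 + 2 = 6.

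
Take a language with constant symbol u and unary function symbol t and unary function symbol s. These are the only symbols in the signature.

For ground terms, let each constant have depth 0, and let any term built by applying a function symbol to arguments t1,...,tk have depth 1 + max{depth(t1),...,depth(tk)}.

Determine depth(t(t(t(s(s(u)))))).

5

depth(s(u)) = 1 + depth(u) = 1 + 0 = 1
depth(s(s(u))) = 1 + depth(s(u)) = 1 + 1 = 2
depth(t(s(s(u)))) = 1 + depth(s(s(u))) = 1 + 2 = 3
depth(t(t(s(s(u))))) = 1 + depth(t(s(s(u)))) = 1 + 3 = 4
depth(t(t(t(s(s(u)))))) = 1 + depth(t(t(s(s(u))))) = 1 + 4 = 5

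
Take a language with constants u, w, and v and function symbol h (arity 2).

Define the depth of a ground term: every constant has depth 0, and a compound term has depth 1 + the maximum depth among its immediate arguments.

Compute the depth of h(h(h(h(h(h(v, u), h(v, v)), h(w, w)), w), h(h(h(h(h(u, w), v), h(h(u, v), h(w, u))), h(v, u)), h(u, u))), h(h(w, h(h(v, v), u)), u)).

depth(h(v, u)) = 1 + max(0, 0) = 1
depth(h(v, v)) = 1 + max(0, 0) = 1
depth(h(h(v, u), h(v, v))) = 1 + max(1, 1) = 2
depth(h(w, w)) = 1 + max(0, 0) = 1
depth(h(h(h(v, u), h(v, v)), h(w, w))) = 1 + max(2, 1) = 3
depth(h(h(h(h(v, u), h(v, v)), h(w, w)), w)) = 1 + max(3, 0) = 4
depth(h(u, w)) = 1 + max(0, 0) = 1
depth(h(h(u, w), v)) = 1 + max(1, 0) = 2
depth(h(u, v)) = 1 + max(0, 0) = 1
depth(h(w, u)) = 1 + max(0, 0) = 1
depth(h(h(u, v), h(w, u))) = 1 + max(1, 1) = 2
depth(h(h(h(u, w), v), h(h(u, v), h(w, u)))) = 1 + max(2, 2) = 3
depth(h(h(h(h(u, w), v), h(h(u, v), h(w, u))), h(v, u))) = 1 + max(3, 1) = 4
depth(h(u, u)) = 1 + max(0, 0) = 1
depth(h(h(h(h(h(u, w), v), h(h(u, v), h(w, u))), h(v, u)), h(u, u))) = 1 + max(4, 1) = 5
depth(h(h(h(h(h(v, u), h(v, v)), h(w, w)), w), h(h(h(h(h(u, w), v), h(h(u, v), h(w, u))), h(v, u)), h(u, u)))) = 1 + max(4, 5) = 6
depth(h(h(v, v), u)) = 1 + max(1, 0) = 2
depth(h(w, h(h(v, v), u))) = 1 + max(0, 2) = 3
depth(h(h(w, h(h(v, v), u)), u)) = 1 + max(3, 0) = 4
depth(h(h(h(h(h(h(v, u), h(v, v)), h(w, w)), w), h(h(h(h(h(u, w), v), h(h(u, v), h(w, u))), h(v, u)), h(u, u))), h(h(w, h(h(v, v), u)), u))) = 1 + max(6, 4) = 7

7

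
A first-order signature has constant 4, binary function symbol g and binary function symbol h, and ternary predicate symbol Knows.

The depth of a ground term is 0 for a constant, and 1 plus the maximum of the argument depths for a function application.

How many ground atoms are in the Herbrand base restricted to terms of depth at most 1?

First count ground terms of depth ≤ 1.
Write N_k for the number of ground terms of depth ≤ k. A term of depth ≤ k is either a constant or a function symbol applied to arguments of depth ≤ k−1, so N_k = 1 + N_{k-1}^2 + N_{k-1}^2.
N_0 = 1
N_1 = 1 + 1^2 + 1^2 = 3
So |H| = 3.
A ground atom is a predicate applied to a tuple of terms from H, so the count is the sum over predicates of |H|^arity:
  Knows: 3^3 = 27
Total ground atoms: 27.

27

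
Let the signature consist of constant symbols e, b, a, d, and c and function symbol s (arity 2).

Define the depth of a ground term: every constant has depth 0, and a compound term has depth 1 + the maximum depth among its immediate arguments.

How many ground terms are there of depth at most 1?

30

Let N_k = |{terms of depth ≤ k}|. Then N_0 = 5 and N_k = 5 + N_{k-1}^2 for k ≥ 1 (one summand per function symbol, arity giving the exponent).
N_0 = 5
N_1 = 5 + 5^2 = 30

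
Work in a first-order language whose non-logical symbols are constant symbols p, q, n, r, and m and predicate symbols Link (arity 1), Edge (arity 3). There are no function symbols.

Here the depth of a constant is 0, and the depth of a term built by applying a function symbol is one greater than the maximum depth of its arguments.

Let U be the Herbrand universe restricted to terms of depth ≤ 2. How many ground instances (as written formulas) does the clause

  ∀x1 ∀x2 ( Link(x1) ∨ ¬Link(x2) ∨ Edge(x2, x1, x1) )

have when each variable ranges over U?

Ground terms of depth ≤ 2:
  With no function symbols every ground term is a constant, so there are exactly 5 ground terms at every depth bound.
  N_0 = 5
  N_1 = 5
  N_2 = 5
  Explicitly: p, q, n, r, m.
So there are 5 ground terms available for substitution.
The body mentions every one of the 2 quantified variables; since ground terms form a free algebra, no two substitutions collapse to the same formula.
Number of ground instances = 5^2 = 25.

25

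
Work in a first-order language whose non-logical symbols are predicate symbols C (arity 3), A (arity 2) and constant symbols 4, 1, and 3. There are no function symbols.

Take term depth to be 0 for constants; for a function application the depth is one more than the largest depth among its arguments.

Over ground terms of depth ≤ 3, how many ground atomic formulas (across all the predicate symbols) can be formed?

36

First count ground terms of depth ≤ 3.
With no function symbols every ground term is a constant, so there are exactly 3 ground terms at every depth bound.
N_0 = 3
N_1 = 3
N_2 = 3
N_3 = 3
So |H| = 3.
For each predicate symbol, the number of ground atoms is |H| raised to its arity; summing:
  C: 3^3 = 27;  A: 3^2 = 9
Total ground atoms: 27 + 9 = 36.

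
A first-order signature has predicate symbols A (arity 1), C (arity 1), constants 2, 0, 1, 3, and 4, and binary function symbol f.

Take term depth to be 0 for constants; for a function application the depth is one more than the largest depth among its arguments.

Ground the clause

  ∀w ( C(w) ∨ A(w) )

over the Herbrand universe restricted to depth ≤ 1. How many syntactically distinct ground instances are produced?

30

Ground terms of depth ≤ 1:
  Let N_k = |{terms of depth ≤ k}|. Then N_0 = 5 and N_k = 5 + N_{k-1}^2 for k ≥ 1 (one summand per function symbol, arity giving the exponent).
  N_0 = 5
  N_1 = 5 + 5^2 = 30
So there are 30 ground terms available for substitution.
The variable w ranges independently over the available ground terms, and distinct assignments produce distinct instances.
Number of ground instances = 30.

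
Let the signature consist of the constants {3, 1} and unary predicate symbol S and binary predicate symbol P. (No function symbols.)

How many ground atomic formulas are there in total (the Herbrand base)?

With no function symbols, the Herbrand universe is just the 2 constants.
Ground atoms per predicate: S: 2, P: 2^2 = 4.
Herbrand base size = 2 + 4 = 6.

6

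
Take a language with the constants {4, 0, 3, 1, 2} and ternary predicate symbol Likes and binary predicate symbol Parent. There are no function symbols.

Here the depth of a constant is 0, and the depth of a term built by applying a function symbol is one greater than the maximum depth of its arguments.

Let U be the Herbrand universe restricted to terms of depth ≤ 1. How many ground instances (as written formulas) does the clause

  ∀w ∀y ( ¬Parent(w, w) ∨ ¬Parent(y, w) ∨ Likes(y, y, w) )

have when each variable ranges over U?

25

Ground terms of depth ≤ 1:
  With no function symbols every ground term is a constant, so there are exactly 5 ground terms at every depth bound.
  N_0 = 5
  N_1 = 5
  Explicitly: 4, 0, 3, 1, 2.
So there are 5 ground terms available for substitution.
The clause has 2 distinct variables (w, y), each appearing in the body. In the free term algebra distinct substitutions yield syntactically distinct ground instances.
Number of ground instances = 5^2 = 25.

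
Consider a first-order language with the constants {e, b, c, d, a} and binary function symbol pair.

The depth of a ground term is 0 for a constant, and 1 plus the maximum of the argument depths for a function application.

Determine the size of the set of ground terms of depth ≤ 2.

Count level by level. With function symbols pair/2, the terms of depth ≤ k are the 5 constants together with each function applied to depth-≤(k−1) tuples, so N_k = 5 + N_{k-1}^2.
N_0 = 5
N_1 = 5 + 5^2 = 30
N_2 = 5 + 30^2 = 905

905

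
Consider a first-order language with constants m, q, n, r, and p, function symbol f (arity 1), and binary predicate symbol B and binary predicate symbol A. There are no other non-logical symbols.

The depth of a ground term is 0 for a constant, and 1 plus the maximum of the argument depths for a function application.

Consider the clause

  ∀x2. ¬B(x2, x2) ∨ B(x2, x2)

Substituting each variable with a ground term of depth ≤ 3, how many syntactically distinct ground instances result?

Ground terms of depth ≤ 3:
  Write N_k for the number of ground terms of depth ≤ k. A term of depth ≤ k is either a constant or a function symbol applied to arguments of depth ≤ k−1, so N_k = 5 + N_{k-1}.
  N_0 = 5
  N_1 = 5 + 5 = 10
  N_2 = 5 + 10 = 15
  N_3 = 5 + 15 = 20
So there are 20 ground terms available for substitution.
The variable x2 ranges independently over the available ground terms, and distinct assignments produce distinct instances.
Number of ground instances = 20.

20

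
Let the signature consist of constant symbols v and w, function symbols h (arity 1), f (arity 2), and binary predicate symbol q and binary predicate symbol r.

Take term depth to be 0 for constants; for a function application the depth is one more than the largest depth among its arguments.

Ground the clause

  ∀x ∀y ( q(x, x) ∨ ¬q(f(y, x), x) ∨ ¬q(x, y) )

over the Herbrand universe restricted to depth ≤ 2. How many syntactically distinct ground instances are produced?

Ground terms of depth ≤ 2:
  Let N_k count ground terms of depth at most k. Each non-constant term of depth ≤ k is some function symbol applied to depth-≤(k−1) arguments, giving N_k = 2 + N_{k-1} + N_{k-1}^2.
  N_0 = 2
  N_1 = 2 + 2 + 2^2 = 8
  N_2 = 2 + 8 + 8^2 = 74
So there are 74 ground terms available for substitution.
The clause has 2 distinct variables (x, y), each appearing in the body. In the free term algebra distinct substitutions yield syntactically distinct ground instances.
Number of ground instances = 74^2 = 5476.

5476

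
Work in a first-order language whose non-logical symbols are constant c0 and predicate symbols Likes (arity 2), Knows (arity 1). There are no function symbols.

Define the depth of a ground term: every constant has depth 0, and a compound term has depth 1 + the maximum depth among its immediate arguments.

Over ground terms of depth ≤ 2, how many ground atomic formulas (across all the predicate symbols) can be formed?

2

First count ground terms of depth ≤ 2.
With no function symbols every ground term is a constant, so there is exactly 1 ground term at every depth bound.
N_0 = 1
N_1 = 1
N_2 = 1
So |H| = 1.
Each predicate of arity r yields |H|^r ground atoms (one per choice of an r-tuple from H):
  Likes: 1^2 = 1;  Knows: 1
Total ground atoms: 1 + 1 = 2.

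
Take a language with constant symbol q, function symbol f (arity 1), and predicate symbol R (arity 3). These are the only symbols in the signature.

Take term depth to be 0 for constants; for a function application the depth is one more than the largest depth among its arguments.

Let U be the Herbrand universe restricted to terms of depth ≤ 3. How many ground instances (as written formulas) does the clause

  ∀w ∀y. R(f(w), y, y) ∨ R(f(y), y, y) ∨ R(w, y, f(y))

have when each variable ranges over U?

Ground terms of depth ≤ 3:
  Let N_k = |{terms of depth ≤ k}|. Then N_0 = 1 and N_k = 1 + N_{k-1} for k ≥ 1 (one summand per function symbol, arity giving the exponent).
  N_0 = 1
  N_1 = 1 + 1 = 2
  N_2 = 1 + 2 = 3
  N_3 = 1 + 3 = 4
  Explicitly: q, f(q), f(f(q)), f(f(f(q))).
So there are 4 ground terms available for substitution.
Each of w, y ranges independently over the available ground terms, and distinct assignments produce distinct instances.
Number of ground instances = 4^2 = 16.

16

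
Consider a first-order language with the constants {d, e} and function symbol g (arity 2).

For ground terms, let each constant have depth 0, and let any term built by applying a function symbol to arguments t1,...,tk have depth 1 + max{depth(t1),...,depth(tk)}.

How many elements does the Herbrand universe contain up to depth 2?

If N_k denotes the number of depth-≤k ground terms, the 2 constants give N_0 = 2, and each function symbol of arity r contributes N_{k-1}^r new terms at level k: N_k = 2 + N_{k-1}^2.
N_0 = 2
N_1 = 2 + 2^2 = 6
N_2 = 2 + 6^2 = 38

38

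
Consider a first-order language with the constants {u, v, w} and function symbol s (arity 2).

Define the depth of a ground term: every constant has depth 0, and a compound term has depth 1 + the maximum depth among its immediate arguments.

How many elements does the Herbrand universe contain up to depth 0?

Let N_k count ground terms of depth at most k. Each non-constant term of depth ≤ k is some function symbol applied to depth-≤(k−1) arguments, giving N_k = 3 + N_{k-1}^2.
N_0 = 3

3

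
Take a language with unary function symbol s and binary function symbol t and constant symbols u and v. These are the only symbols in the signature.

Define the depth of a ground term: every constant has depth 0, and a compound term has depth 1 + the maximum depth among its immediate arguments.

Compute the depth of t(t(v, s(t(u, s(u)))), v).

depth(s(u)) = 1 + depth(u) = 1 + 0 = 1
depth(t(u, s(u))) = 1 + max(0, 1) = 2
depth(s(t(u, s(u)))) = 1 + depth(t(u, s(u))) = 1 + 2 = 3
depth(t(v, s(t(u, s(u))))) = 1 + max(0, 3) = 4
depth(t(t(v, s(t(u, s(u)))), v)) = 1 + max(4, 0) = 5

5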